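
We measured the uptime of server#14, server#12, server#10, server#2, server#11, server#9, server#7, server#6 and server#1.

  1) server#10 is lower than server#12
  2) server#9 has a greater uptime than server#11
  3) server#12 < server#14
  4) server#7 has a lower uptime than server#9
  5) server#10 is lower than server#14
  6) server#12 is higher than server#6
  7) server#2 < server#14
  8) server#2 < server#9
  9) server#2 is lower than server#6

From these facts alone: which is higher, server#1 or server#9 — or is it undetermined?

Following every chain through server#1: nothing is chained to server#1.
server#9 is not reached, and no chain runs the other way from server#9 to server#1.
So the given relations leave the order of server#1 and server#9 undetermined.

undetermined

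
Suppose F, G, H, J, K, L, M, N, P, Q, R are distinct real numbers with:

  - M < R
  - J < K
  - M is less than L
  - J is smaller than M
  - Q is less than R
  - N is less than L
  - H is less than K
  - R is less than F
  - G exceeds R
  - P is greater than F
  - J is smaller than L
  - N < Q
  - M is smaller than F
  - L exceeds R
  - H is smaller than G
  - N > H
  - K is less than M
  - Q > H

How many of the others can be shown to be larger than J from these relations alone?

The elements the relations force above J are K, M, R, G, F, P, L — no chain reaches any other.
That is 7.

7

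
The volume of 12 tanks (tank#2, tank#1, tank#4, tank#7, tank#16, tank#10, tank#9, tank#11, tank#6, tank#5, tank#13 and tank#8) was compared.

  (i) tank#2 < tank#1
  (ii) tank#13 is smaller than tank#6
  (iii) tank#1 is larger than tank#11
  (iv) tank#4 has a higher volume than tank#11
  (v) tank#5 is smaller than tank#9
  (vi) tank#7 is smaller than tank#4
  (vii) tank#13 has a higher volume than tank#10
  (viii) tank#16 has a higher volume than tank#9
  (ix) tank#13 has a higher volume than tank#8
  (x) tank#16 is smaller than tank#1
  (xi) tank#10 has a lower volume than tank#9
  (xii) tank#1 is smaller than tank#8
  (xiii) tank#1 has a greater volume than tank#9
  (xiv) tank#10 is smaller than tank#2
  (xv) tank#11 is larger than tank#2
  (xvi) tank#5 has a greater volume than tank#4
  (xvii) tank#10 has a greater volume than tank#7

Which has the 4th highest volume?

Piecing the relations together gives one ordering: tank#7 < tank#10 < tank#2 < tank#11 < tank#4 < tank#5 < tank#9 < tank#16 < tank#1 < tank#8 < tank#13 < tank#6.
The 4th largest is tank#1.

tank#1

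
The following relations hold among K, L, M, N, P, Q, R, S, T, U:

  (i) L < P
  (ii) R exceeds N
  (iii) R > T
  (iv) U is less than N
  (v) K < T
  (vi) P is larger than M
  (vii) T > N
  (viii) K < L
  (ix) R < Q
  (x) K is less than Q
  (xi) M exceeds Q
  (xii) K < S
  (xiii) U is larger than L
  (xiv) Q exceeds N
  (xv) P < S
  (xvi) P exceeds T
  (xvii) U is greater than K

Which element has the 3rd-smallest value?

Piecing the relations together gives one ordering: K < L < U < N < T < R < Q < M < P < S.
The 3rd smallest is U.

U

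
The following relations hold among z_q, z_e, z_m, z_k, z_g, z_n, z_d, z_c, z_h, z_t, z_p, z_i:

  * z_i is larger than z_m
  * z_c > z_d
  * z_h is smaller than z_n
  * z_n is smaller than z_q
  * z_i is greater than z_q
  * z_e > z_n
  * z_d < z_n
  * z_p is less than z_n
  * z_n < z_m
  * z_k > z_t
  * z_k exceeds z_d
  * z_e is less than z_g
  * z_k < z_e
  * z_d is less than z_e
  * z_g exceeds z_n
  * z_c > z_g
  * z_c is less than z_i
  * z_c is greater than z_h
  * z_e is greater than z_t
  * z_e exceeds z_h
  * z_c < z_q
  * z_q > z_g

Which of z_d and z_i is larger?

z_i

z_d < z_n and z_n < z_e give z_d < z_e.
Then z_e < z_g extends the chain to z_g.
With z_g < z_c: z_d < z_n < z_e < z_g < z_c.
With z_c < z_q: z_d < z_n < z_e < z_g < z_c < z_q.
With z_q < z_i: z_d < z_n < z_e < z_g < z_c < z_q < z_i.
So z_d < z_i; z_i is the larger of the two.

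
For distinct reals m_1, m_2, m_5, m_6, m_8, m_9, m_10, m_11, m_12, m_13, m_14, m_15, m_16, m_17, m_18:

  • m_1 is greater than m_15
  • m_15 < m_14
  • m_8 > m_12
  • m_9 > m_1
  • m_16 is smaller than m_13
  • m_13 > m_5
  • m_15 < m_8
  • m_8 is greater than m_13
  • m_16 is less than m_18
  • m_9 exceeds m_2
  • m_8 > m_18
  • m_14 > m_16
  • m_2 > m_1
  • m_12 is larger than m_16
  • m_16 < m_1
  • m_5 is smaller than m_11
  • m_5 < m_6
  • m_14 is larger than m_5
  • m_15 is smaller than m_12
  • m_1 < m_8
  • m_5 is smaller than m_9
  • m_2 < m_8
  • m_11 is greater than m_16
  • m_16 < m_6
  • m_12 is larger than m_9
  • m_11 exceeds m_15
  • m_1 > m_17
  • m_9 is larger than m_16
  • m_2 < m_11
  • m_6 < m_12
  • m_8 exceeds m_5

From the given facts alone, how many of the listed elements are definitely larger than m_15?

7

Directly above m_15: m_1, m_12, m_8, m_11, m_14.
One step further: m_2, m_9 (7 so far).
No other element is forced above m_15 by the given relations, so the count is 7.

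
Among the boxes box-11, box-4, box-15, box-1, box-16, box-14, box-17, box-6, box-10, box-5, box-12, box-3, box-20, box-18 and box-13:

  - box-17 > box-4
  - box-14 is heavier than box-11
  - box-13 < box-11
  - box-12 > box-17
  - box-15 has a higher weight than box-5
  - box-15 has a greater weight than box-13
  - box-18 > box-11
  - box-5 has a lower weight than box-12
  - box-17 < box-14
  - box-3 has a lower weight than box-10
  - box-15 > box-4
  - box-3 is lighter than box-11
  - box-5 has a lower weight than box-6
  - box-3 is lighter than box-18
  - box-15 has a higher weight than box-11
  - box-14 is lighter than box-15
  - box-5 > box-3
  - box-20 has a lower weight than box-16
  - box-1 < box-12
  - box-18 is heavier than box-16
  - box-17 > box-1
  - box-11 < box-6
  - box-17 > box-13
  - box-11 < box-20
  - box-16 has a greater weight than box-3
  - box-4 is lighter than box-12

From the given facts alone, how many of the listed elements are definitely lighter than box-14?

From box-14 the given relations immediately reach box-11, box-17.
From those, box-13, box-4, box-3, box-1 — 6 in total.
No other element is forced below box-14 by the given relations, so the count is 6.

6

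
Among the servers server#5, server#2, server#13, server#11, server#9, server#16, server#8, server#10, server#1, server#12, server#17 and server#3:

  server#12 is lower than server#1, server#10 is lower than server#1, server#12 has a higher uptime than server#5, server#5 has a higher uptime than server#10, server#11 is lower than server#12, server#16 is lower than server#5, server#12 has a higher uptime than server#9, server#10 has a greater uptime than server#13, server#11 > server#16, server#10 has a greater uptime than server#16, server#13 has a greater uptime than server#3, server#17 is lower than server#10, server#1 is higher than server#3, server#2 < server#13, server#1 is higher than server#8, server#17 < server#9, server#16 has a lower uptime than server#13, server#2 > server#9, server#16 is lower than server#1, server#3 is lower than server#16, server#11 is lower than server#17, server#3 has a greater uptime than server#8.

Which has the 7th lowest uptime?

server#2

Piecing the relations together gives one ordering: server#8 < server#3 < server#16 < server#11 < server#17 < server#9 < server#2 < server#13 < server#10 < server#5 < server#12 < server#1.
Counting 7 from the smallest end gives server#2.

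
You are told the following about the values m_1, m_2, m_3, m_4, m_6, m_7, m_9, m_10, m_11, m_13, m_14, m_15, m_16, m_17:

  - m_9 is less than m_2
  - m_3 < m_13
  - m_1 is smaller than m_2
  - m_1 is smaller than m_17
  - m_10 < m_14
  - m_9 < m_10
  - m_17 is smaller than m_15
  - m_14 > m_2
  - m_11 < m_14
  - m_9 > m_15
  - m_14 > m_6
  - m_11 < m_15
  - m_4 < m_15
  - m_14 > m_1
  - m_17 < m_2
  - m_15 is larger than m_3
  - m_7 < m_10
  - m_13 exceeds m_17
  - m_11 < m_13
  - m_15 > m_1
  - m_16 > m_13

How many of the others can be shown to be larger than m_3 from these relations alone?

The elements the relations force above m_3 are m_13, m_15, m_16, m_9, m_10, m_2, m_14 — no chain reaches any other.
That is 7.

7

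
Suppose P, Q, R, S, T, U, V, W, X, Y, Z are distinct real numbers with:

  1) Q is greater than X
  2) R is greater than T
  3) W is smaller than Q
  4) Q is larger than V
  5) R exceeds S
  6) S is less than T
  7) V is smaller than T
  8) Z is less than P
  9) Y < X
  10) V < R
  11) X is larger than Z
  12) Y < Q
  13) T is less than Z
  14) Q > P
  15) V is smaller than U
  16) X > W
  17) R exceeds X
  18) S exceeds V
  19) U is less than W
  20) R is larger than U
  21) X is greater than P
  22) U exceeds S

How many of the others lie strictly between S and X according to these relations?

The relations place S below X. An element lies strictly between them when it is forced above S and also forced below X.
Above S: {U, W, T, Z, P, Q, R}. Below X: {V, U, W, T, Z, Y, P}.
Intersection: {U, W, T, Z, P} — 5.

5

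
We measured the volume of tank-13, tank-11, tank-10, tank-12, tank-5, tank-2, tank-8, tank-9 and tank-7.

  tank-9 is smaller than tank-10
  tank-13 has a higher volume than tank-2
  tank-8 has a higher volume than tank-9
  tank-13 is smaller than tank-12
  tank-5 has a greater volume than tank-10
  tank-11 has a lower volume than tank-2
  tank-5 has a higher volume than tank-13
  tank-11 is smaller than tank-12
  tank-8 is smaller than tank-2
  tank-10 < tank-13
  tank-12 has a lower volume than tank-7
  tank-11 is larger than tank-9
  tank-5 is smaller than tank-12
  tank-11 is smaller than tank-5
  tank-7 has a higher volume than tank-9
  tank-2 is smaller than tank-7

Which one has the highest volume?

Chaining downward from tank-7: directly below it, tank-9, tank-2, tank-12; then tank-8, tank-11, tank-13, tank-5; then tank-10.
That covers every other element, and nothing is given above tank-7, so tank-7 is the highest volume.

tank-7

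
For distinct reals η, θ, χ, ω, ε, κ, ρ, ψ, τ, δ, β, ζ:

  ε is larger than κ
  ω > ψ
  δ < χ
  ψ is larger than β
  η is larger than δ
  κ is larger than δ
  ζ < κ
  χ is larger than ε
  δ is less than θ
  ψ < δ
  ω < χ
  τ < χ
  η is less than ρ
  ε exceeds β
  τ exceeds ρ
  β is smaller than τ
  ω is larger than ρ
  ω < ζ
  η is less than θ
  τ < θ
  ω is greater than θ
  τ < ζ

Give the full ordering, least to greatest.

The consecutive links are each given: β < ψ; ψ < δ; δ < η; η < ρ; ρ < τ; τ < θ; θ < ω; ω < ζ; ζ < κ; κ < ε; ε < χ.

β < ψ < δ < η < ρ < τ < θ < ω < ζ < κ < ε < χ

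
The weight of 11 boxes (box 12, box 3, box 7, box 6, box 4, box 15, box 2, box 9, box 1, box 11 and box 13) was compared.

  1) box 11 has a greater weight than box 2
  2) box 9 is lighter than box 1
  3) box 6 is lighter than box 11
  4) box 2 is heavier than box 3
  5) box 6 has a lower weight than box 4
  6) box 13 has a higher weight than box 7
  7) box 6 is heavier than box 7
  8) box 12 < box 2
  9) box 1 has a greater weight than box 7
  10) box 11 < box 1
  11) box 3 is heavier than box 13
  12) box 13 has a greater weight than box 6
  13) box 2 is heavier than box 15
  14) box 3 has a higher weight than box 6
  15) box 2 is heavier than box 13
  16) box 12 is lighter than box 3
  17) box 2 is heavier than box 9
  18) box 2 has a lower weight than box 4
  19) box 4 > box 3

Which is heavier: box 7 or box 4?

box 7 < box 6 < box 13 < box 3 < box 2 < box 4, by transitivity through box 6, box 13, box 3, box 2.
So box 7 < box 4; box 4 is the heavier of the two.

box 4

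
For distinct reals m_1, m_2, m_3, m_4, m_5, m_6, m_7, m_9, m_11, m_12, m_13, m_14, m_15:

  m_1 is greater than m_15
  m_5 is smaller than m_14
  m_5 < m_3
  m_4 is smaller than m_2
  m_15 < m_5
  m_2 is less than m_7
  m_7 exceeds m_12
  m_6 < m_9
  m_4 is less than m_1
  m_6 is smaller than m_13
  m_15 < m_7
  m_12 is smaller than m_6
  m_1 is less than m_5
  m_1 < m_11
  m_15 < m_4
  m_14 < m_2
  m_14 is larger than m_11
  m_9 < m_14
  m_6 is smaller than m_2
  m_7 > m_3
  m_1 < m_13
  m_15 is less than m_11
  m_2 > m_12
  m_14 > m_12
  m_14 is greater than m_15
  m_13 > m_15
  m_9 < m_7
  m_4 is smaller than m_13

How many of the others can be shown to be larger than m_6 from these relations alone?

5

The elements the relations force above m_6 are m_9, m_14, m_2, m_13, m_7 — no chain reaches any other.
That is 5.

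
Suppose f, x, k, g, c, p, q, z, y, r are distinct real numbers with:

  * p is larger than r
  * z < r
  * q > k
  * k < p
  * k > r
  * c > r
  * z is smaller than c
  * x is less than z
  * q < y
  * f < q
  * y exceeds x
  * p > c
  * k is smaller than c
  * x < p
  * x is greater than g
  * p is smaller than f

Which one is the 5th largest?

Chaining the given pairs: g < x < z < r < k < c < p < f < q < y.
Counting 5 from the largest end gives c.

c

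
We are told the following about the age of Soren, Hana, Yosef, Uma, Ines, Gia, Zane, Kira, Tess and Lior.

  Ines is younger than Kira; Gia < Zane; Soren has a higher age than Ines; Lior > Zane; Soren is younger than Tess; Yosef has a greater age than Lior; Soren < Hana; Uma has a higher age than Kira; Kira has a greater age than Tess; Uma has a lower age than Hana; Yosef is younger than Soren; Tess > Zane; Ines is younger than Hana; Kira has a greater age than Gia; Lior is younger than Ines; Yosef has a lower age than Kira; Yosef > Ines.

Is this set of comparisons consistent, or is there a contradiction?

consistent

Every relation is compatible with Gia < Zane < Lior < Ines < Yosef < Soren < Tess < Kira < Uma < Hana; the set is consistent.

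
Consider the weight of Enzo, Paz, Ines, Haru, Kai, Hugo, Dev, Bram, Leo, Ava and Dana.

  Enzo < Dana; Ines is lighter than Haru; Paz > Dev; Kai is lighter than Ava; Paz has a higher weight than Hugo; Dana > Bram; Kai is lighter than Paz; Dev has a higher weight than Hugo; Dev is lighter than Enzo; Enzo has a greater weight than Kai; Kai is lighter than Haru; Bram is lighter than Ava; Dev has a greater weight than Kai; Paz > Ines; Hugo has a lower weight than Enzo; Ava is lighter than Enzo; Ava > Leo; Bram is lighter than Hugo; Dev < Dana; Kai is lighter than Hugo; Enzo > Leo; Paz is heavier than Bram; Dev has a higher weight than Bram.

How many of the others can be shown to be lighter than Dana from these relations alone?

From Dana the given relations immediately reach Bram, Dev, Enzo.
From those, Kai, Leo, Hugo, Ava — 7 in total.
Nothing else is reachable below Dana; 7 in all.

7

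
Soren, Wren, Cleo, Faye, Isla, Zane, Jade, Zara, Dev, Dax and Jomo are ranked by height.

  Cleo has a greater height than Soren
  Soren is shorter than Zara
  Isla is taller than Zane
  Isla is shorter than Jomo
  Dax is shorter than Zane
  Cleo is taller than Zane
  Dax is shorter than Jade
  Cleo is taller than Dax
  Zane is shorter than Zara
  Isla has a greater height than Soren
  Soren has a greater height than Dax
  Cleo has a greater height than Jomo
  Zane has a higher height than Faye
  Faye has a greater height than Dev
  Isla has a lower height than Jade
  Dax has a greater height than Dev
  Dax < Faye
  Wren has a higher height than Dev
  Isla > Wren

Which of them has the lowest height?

Chaining upward from Dev: directly above it, Wren, Dax, Faye; then Zane, Soren, Isla, Cleo, Jade; then Jomo, Zara.
That covers every other element, and nothing is given below Dev, so Dev is the lowest height.

Dev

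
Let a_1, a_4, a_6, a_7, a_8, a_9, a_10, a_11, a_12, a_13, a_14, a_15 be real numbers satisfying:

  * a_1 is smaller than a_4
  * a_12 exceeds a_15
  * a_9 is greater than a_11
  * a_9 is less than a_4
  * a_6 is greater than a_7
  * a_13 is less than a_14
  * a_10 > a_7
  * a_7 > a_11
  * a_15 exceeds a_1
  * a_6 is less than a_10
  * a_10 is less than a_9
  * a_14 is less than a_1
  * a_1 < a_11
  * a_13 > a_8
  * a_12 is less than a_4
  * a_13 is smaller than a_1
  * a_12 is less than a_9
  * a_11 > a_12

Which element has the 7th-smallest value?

a_11

Piecing the relations together gives one ordering: a_8 < a_13 < a_14 < a_1 < a_15 < a_12 < a_11 < a_7 < a_6 < a_10 < a_9 < a_4.
The 7th smallest is a_11.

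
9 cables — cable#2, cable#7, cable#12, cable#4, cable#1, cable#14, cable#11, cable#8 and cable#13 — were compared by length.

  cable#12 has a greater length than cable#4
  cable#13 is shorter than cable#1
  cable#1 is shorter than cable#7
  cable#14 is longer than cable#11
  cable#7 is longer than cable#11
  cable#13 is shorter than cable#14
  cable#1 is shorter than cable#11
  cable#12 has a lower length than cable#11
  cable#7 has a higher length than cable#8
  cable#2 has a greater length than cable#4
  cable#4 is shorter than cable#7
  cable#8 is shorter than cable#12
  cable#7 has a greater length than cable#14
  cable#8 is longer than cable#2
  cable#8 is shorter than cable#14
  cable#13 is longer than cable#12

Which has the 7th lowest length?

The consecutive relations fix a unique order: cable#4 < cable#2 < cable#8 < cable#12 < cable#13 < cable#1 < cable#11 < cable#14 < cable#7.
The 7th smallest is cable#11.

cable#11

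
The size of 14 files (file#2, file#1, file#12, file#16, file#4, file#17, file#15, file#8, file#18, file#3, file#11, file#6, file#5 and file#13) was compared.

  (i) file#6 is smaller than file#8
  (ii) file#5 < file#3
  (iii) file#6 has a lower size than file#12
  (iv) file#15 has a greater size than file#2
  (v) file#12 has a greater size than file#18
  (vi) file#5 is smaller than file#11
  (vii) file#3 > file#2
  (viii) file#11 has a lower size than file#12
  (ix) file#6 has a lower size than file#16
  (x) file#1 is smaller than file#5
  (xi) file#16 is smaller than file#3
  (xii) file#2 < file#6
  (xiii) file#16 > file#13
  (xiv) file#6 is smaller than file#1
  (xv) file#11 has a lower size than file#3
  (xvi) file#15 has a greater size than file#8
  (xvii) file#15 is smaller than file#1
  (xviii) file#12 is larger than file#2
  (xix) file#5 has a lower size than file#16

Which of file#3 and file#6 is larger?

file#3

file#6 < file#8 < file#15 < file#1 < file#5 < file#3, by transitivity through file#8, file#15, file#1, file#5.
So file#6 < file#3; file#3 is the larger of the two.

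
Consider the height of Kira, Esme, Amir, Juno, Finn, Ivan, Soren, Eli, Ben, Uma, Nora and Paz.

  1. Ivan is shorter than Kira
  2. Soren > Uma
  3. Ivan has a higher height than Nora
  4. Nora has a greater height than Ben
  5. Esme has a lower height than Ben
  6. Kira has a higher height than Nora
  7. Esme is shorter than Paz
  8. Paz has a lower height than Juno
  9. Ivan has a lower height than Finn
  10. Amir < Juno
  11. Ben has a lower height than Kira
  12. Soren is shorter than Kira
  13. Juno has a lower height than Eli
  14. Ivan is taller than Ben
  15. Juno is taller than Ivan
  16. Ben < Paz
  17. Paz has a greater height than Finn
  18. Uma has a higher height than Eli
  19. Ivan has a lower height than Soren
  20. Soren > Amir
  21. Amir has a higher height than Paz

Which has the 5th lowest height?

Finn

Chaining the given pairs: Esme < Ben < Nora < Ivan < Finn < Paz < Amir < Juno < Eli < Uma < Soren < Kira.
Counting 5 from the smallest end gives Finn.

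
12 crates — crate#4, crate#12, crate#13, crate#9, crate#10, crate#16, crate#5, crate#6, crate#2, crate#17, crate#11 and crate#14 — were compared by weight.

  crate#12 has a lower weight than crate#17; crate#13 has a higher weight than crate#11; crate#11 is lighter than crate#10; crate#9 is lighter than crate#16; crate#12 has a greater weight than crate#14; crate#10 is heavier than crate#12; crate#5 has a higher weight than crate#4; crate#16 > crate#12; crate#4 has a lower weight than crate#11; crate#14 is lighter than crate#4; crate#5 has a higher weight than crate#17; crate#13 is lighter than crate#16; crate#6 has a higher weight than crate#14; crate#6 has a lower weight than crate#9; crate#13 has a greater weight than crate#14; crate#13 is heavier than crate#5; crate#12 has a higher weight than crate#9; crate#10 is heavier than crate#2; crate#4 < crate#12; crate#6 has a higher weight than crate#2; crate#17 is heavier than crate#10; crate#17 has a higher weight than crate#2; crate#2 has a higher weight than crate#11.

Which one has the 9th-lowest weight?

crate#17

The consecutive relations fix a unique order: crate#14 < crate#4 < crate#11 < crate#2 < crate#6 < crate#9 < crate#12 < crate#10 < crate#17 < crate#5 < crate#13 < crate#16.
The 9th smallest is crate#17.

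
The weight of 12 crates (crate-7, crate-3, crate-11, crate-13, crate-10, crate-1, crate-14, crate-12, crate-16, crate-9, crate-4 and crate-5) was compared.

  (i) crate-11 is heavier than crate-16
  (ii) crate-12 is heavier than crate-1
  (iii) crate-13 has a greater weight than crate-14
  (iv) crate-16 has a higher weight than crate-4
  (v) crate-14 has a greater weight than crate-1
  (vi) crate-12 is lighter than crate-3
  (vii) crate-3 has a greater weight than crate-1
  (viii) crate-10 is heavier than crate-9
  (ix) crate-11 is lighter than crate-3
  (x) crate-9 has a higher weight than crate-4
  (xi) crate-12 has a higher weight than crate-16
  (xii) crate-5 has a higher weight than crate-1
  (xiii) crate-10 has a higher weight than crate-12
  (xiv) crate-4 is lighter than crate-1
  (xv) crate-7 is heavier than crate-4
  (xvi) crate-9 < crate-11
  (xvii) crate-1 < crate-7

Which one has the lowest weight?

crate-4

Chaining upward from crate-4: directly above it, crate-9, crate-1, crate-16, crate-7; then crate-12, crate-14, crate-11, crate-3, crate-5, crate-10; then crate-13.
That covers every other element, and nothing is given below crate-4, so crate-4 is the lowest weight.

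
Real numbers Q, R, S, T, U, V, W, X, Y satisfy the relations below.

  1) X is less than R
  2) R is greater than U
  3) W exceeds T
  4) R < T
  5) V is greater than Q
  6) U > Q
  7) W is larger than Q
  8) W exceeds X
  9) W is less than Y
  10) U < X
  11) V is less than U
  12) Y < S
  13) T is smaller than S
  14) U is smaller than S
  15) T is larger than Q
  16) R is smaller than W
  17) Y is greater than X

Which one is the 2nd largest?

Y

The consecutive relations fix a unique order: Q < V < U < X < R < T < W < Y < S.
Counting 2 from the largest end gives Y.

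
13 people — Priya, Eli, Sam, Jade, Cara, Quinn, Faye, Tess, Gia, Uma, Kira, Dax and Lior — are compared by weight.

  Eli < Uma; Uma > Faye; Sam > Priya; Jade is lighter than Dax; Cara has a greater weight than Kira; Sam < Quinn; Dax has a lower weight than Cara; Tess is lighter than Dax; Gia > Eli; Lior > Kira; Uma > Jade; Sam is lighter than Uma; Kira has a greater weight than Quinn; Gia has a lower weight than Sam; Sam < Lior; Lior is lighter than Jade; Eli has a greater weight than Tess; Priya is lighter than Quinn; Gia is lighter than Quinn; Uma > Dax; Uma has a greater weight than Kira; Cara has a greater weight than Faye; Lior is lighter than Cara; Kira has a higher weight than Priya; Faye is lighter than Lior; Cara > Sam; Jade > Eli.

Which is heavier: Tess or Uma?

Uma

Following the relations from Tess: Tess < Eli < Gia < Sam < Quinn < Kira < Lior < Jade < Dax < Uma.
So Tess < Uma; Uma is the heavier of the two.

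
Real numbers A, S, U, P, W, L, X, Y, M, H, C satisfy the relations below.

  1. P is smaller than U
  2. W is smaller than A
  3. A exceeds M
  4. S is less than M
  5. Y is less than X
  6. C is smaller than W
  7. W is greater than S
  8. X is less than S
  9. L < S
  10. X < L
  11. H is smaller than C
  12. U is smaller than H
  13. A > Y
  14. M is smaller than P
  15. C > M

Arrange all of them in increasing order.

Y < X < L < S < M < P < U < H < C < W < A

Nothing is placed below Y, so it is least; from there Y < X; X < L; L < S; S < M; M < P; P < U; U < H; H < C; C < W; W < A, each given directly.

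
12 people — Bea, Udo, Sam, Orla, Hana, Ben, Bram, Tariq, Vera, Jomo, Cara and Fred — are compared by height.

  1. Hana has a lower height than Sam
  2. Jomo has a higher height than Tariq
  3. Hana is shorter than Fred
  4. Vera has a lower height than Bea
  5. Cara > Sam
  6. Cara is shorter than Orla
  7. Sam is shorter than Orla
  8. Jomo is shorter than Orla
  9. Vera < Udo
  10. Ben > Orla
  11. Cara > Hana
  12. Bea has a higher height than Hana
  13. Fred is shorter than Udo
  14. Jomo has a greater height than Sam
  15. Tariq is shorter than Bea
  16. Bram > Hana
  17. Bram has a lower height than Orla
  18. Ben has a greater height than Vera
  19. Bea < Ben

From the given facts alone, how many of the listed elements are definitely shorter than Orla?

6

The elements the relations force below Orla are Hana, Tariq, Sam, Bram, Jomo, Cara — no chain reaches any other.
That is 6.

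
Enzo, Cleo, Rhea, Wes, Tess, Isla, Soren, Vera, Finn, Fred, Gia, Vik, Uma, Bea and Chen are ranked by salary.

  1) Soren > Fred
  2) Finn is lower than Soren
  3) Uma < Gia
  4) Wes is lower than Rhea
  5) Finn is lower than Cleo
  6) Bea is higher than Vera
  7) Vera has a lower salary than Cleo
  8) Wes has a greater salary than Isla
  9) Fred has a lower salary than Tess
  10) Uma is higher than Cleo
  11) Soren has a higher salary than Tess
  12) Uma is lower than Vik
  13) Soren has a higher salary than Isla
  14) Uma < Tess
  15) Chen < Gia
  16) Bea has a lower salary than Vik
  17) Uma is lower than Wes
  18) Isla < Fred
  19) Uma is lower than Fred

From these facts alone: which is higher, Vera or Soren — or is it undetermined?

Soren

Vera < Cleo and Cleo < Uma give Vera < Uma.
Then Uma < Fred extends the chain to Fred.
Then Fred < Tess extends the chain to Tess.
Then Tess < Soren extends the chain to Soren.
So Soren is higher.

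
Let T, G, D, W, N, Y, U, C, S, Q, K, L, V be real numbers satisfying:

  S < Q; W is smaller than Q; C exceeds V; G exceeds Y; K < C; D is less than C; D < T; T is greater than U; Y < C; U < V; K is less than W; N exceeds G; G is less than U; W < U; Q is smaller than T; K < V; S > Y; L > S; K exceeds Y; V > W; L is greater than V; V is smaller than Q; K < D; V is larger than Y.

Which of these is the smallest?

Y

G is not least since Y < G; K is not least since Y < K; W is not least since K < W; U is not least since W < U; D is not least since K < D; S is not least since Y < S; V is not least since W < V; Q is not least since S < Q; L is not least since V < L; T is not least since D < T; N is not least since G < N; C is not least since D < C.
Only Y has nothing below it, so Y is the smallest.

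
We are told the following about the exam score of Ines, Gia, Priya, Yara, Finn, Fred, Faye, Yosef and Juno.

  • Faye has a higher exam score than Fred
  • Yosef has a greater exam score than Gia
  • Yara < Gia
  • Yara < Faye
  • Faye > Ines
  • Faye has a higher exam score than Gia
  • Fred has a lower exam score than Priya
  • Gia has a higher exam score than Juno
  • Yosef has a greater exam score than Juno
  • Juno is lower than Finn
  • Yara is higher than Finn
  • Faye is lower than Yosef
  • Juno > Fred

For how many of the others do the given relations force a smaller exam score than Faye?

Directly below Faye: Fred, Yara, Ines, Gia.
One step further: Juno, Finn (6 so far).
Nothing else is reachable below Faye; 6 in all.

6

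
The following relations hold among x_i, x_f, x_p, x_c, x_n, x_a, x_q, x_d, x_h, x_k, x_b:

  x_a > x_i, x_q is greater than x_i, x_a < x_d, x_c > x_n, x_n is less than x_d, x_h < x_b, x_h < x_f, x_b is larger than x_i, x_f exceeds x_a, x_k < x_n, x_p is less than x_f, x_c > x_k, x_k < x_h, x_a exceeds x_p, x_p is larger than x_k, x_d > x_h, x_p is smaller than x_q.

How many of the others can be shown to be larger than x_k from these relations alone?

Directly above x_k: x_h, x_n, x_p, x_c.
One step further: x_a, x_d, x_f, x_q, x_b (9 so far).
Nothing else is reachable above x_k; 9 in all.

9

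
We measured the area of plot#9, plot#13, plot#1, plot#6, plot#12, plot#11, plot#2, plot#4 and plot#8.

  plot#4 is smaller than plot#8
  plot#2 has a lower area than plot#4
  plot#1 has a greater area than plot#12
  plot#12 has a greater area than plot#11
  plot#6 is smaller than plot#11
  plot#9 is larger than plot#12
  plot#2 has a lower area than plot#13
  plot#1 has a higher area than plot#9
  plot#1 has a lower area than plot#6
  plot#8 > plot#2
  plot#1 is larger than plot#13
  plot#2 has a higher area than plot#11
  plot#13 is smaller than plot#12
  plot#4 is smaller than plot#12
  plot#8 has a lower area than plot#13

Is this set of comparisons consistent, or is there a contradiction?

We have plot#6 < plot#11 stated directly, yet also plot#11 < plot#2 < plot#4 < plot#8 < plot#13 < plot#12 < plot#9 < plot#1 < plot#6 by chaining the others — so plot#11 < plot#6. Contradiction.

inconsistent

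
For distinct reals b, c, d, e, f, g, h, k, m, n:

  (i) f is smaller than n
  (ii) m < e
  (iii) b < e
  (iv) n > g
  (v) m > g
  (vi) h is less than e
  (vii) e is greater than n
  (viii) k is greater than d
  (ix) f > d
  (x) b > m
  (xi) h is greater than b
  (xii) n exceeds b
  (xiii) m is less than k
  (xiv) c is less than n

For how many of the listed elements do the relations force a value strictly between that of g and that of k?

1

Chaining upward from g reaches: m, b, h, n, e.
Chaining downward from k reaches: m, d.
Strictly between g and k are those in both lists: m — 1 element.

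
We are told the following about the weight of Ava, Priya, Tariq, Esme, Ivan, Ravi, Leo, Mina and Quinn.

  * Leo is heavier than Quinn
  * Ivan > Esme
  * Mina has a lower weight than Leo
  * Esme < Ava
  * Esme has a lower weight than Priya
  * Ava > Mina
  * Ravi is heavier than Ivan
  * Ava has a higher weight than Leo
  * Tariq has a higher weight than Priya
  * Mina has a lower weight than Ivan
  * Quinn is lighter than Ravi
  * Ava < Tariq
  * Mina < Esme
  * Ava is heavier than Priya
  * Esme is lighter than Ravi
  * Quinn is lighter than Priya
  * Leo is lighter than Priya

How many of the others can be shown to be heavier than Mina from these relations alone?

7

From Mina the given relations immediately reach Leo, Esme, Ivan, Ava.
From those, Priya, Tariq, Ravi — 7 in total.
Nothing else is reachable above Mina; 7 in all.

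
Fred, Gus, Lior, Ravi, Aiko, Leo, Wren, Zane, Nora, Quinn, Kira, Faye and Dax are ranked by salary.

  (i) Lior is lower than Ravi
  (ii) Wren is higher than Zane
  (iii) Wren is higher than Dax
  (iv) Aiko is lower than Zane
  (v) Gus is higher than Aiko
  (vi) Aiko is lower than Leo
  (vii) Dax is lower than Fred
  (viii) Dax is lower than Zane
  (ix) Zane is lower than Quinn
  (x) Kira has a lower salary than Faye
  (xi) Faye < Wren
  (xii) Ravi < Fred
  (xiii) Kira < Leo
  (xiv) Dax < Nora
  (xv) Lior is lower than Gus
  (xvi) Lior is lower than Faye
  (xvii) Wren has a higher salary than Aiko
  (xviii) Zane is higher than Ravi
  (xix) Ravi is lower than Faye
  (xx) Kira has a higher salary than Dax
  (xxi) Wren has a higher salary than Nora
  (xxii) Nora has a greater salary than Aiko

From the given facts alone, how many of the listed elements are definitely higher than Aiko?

6

Directly above Aiko: Leo, Nora, Gus, Zane, Wren.
One step further: Quinn (6 so far).
No other element is forced above Aiko by the given relations, so the count is 6.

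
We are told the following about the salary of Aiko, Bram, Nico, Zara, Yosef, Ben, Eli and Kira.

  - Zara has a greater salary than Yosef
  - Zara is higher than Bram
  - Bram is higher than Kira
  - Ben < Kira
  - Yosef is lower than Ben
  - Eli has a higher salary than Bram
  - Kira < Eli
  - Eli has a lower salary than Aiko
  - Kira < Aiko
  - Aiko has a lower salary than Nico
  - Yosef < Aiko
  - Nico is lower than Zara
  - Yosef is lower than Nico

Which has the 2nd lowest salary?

Piecing the relations together gives one ordering: Yosef < Ben < Kira < Bram < Eli < Aiko < Nico < Zara.
The 2nd smallest is Ben.

Ben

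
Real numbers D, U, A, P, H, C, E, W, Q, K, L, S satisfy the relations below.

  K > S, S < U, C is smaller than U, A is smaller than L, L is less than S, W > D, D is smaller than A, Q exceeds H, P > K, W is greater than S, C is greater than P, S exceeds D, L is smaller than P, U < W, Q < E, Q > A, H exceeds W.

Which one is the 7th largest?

P

Chaining the given pairs: D < A < L < S < K < P < C < U < W < H < Q < E.
Counting 7 from the largest end gives P.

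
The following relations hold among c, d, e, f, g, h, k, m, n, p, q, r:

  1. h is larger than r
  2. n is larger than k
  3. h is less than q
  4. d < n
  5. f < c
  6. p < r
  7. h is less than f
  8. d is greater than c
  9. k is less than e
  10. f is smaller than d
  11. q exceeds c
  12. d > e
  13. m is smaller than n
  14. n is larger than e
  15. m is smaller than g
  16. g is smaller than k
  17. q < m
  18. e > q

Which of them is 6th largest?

m

The consecutive relations fix a unique order: p < r < h < f < c < q < m < g < k < e < d < n.
The 6th largest is m.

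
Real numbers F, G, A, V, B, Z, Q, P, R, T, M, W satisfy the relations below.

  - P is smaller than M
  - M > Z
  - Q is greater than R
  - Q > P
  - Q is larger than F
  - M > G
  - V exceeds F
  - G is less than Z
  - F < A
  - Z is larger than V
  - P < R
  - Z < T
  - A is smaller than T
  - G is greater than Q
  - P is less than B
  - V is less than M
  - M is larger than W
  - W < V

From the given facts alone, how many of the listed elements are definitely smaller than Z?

7

Directly below Z: V, G.
One step further: F, W, Q (5 so far).
One step further: P, R (7 so far).
No other element is forced below Z by the given relations, so the count is 7.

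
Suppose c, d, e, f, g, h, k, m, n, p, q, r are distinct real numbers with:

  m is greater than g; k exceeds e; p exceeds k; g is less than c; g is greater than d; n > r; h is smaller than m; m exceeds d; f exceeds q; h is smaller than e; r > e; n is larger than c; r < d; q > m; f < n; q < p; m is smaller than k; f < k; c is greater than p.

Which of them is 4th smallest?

d

The consecutive relations fix a unique order: h < e < r < d < g < m < q < f < k < p < c < n.
Counting 4 from the smallest end gives d.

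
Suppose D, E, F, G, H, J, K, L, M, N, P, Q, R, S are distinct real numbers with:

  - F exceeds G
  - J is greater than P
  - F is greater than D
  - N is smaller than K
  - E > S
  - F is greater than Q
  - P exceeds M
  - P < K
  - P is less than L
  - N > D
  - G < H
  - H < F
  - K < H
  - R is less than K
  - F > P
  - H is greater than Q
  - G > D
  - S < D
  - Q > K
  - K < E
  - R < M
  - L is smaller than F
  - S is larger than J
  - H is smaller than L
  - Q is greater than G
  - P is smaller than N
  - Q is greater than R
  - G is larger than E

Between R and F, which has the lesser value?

R

R < M and M < P give R < P.
With P < J: R < M < P < J.
With J < S: R < M < P < J < S.
Then S < D extends the chain to D.
With D < N: R < M < P < J < S < D < N.
Then N < K extends the chain to K.
Then K < E extends the chain to E.
Then E < G extends the chain to G.
With G < Q: R < M < P < J < S < D < N < K < E < G < Q.
Then Q < H extends the chain to H.
With H < L: R < M < P < J < S < D < N < K < E < G < Q < H < L.
With L < F: R < M < P < J < S < D < N < K < E < G < Q < H < L < F.
So R < F; R is the smaller of the two.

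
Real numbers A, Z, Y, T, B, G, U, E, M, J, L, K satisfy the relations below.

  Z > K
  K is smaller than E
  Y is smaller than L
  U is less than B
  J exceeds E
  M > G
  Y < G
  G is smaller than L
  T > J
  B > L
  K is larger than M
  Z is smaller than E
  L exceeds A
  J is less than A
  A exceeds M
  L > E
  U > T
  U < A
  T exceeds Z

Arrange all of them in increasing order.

Y < G < M < K < Z < E < J < T < U < A < L < B

Each adjacent pair is fixed by a given relation: Y < G; G < M; M < K; K < Z; Z < E; E < J; J < T; T < U; U < A; A < L; L < B. Chaining them end to end gives the full order.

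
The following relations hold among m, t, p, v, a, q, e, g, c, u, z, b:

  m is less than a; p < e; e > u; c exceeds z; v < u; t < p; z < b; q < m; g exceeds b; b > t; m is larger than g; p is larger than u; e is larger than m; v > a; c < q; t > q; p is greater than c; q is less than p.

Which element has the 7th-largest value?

Chaining the given pairs: z < c < q < t < b < g < m < a < v < u < p < e.
The 7th largest is g.

g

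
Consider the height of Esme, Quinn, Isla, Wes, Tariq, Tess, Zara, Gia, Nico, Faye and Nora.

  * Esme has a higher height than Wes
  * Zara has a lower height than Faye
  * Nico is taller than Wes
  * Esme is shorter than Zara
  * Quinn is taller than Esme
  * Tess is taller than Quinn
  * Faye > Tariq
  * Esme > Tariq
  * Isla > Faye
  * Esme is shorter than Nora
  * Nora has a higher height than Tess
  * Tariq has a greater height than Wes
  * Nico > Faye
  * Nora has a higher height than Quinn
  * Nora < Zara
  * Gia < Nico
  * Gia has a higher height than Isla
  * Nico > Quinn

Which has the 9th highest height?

Chaining the given pairs: Wes < Tariq < Esme < Quinn < Tess < Nora < Zara < Faye < Isla < Gia < Nico.
The 9th largest is Esme.

Esme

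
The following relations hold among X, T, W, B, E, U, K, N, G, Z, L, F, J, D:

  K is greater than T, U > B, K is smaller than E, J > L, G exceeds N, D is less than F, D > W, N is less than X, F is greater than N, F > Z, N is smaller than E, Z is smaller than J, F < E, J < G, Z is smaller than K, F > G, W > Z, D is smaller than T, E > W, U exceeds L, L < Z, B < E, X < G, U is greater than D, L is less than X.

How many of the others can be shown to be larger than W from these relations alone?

Directly above W: D, E.
One step further: T, U, F (5 so far).
One step further: K (6 so far).
No other element is forced above W by the given relations, so the count is 6.

6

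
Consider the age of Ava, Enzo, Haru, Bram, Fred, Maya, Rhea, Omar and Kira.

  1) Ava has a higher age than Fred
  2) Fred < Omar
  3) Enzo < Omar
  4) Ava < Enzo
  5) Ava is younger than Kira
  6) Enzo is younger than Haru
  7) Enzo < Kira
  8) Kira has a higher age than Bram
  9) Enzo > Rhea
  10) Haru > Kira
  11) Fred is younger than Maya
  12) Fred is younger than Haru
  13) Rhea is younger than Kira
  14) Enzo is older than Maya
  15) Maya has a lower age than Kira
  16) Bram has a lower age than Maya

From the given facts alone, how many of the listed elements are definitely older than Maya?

4

From Maya the given relations immediately reach Enzo, Kira.
From those, Haru, Omar — 4 in total.
No other element is forced above Maya by the given relations, so the count is 4.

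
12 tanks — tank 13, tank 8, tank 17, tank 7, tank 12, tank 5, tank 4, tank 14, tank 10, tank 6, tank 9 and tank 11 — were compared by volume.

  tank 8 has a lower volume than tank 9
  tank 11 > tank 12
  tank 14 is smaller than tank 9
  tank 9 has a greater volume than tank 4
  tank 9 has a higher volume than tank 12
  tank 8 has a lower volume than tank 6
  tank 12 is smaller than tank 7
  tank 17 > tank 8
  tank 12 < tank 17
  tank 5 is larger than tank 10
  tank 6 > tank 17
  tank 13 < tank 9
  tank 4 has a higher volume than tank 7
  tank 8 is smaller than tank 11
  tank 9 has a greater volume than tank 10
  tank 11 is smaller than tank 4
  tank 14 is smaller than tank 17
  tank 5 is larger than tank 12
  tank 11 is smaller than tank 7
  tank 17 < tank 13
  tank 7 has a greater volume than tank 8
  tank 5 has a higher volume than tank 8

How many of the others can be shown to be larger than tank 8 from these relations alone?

The elements the relations force above tank 8 are tank 11, tank 17, tank 5, tank 13, tank 7, tank 4, tank 9, tank 6 — no chain reaches any other.
That is 8.

8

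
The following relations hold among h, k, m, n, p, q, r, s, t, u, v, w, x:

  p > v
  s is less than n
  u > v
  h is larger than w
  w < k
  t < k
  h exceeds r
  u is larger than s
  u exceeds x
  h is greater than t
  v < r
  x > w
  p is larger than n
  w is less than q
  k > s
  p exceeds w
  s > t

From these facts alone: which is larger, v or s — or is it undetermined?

undetermined

Following every chain through v: above v we get r, u, h, p.
s is not reached, and no chain runs the other way from s to v.
So the given relations leave the order of v and s undetermined.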